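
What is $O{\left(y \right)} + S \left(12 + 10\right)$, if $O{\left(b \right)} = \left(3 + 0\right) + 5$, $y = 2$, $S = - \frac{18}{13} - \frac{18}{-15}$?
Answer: $\frac{256}{65} \approx 3.9385$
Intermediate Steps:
$S = - \frac{12}{65}$ ($S = \left(-18\right) \frac{1}{13} - - \frac{6}{5} = - \frac{18}{13} + \frac{6}{5} = - \frac{12}{65} \approx -0.18462$)
$O{\left(b \right)} = 8$ ($O{\left(b \right)} = 3 + 5 = 8$)
$O{\left(y \right)} + S \left(12 + 10\right) = 8 - \frac{12 \left(12 + 10\right)}{65} = 8 - \frac{264}{65} = \frac{256}{65}$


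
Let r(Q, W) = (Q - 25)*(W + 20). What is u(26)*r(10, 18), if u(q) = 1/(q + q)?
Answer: -285/26 ≈ -10.962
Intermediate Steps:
u(q) = 1/(2*q)
r(Q, W) = (-25 + Q)*(20 + W)
u(26)*r(10, 18) = ((½)/26)*(-500 - 25*18 + 20*10 + 10*18) = ((½)*(1/26))*(-500 - 450 + 200 + 180) = (1/52)*(-570) = -285/26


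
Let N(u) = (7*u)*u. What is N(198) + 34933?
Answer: 309361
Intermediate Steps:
N(u) = 7*u**2
N(198) + 34933 = 7*198**2 + 34933 = 7*39204 + 34933 = 274428 + 34933 = 309361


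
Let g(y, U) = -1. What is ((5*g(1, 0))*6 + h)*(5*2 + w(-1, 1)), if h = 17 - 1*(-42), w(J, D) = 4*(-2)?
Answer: 58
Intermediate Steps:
w(J, D) = -8
h = 59 (h = 17 + 42 = 59)
((5*g(1, 0))*6 + h)*(5*2 + w(-1, 1)) = ((5*(-1))*6 + 59)*(5*2 - 8) = (-5*6 + 59)*(10 - 8) = (-30 + 59)*2 = 29*2 = 58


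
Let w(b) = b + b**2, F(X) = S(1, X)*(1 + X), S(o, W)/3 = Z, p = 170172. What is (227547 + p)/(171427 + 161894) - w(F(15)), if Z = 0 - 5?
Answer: -6372964947/111107 ≈ -57359.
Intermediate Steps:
Z = -5
S(o, W) = -15 (S(o, W) = 3*(-5) = -15)
F(X) = -15 - 15*X (F(X) = -15*(1 + X) = -15 - 15*X)
(227547 + p)/(171427 + 161894) - w(F(15)) = (227547 + 170172)/(171427 + 161894) - (-15 - 15*15)*(1 + (-15 - 15*15)) = 397719/333321 - (-15 - 225)*(1 + (-15 - 225)) = 397719*(1/333321) - (-240)*(1 - 240) = 132573/111107 - (-240)*(-239) = 132573/111107 - 1*57360 = 132573/111107 - 57360 = -6372964947/111107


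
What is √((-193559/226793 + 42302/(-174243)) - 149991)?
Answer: 4*I*√252048593543937123633/163971339 ≈ 387.29*I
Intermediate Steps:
√((-193559/226793 + 42302/(-174243)) - 149991) = √((-193559*1/226793 + 42302*(-1/174243)) - 149991) = √((-193559/226793 - 42302/174243) - 149991) = √(-43320098323/39517092699 - 149991) = √(-5927251571114032/39517092699) = 4*I*√252048593543937123633/163971339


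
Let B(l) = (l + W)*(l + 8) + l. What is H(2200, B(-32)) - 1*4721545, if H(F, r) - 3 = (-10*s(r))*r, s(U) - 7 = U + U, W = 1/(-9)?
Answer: -141172358/9 ≈ -1.5686e+7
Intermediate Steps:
W = -⅑ ≈ -0.11111
s(U) = 7 + 2*U (s(U) = 7 + (U + U) = 7 + 2*U)
B(l) = l + (8 + l)*(-⅑ + l) (B(l) = (l - ⅑)*(l + 8) + l = (-⅑ + l)*(8 + l) + l = (8 + l)*(-⅑ + l) + l = l + (8 + l)*(-⅑ + l))
H(F, r) = 3 + r*(-70 - 20*r) (H(F, r) = 3 + (-10*(7 + 2*r))*r = 3 + (-70 - 20*r)*r = 3 + r*(-70 - 20*r))
H(2200, B(-32)) - 1*4721545 = (3 - 10*(-8/9 + (-32)² + (80/9)*(-32))*(7 + 2*(-8/9 + (-32)² + (80/9)*(-32)))) - 1*4721545 = (3 - 10*(-8/9 + 1024 - 2560/9)*(7 + 2*(-8/9 + 1024 - 2560/9))) - 4721545 = (3 - 10*2216/3*(7 + 2*(2216/3))) - 4721545 = (3 - 10*2216/3*(7 + 4432/3)) - 4721545 = (3 - 10*2216/3*4453/3) - 4721545 = (3 - 98678480/9) - 4721545 = -98678453/9 - 4721545 = -141172358/9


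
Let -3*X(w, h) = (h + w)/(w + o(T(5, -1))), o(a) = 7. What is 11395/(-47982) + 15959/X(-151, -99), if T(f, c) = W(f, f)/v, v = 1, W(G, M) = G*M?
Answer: -165402287783/5997750 ≈ -27577.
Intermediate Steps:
T(f, c) = f**2 (T(f, c) = (f*f)/1 = f**2*1 = f**2)
X(w, h) = -(h + w)/(3*(7 + w)) (X(w, h) = -(h + w)/(3*(w + 7)) = -(h + w)/(3*(7 + w)))
11395/(-47982) + 15959/X(-151, -99) = 11395/(-47982) + 15959/(((-1*(-99) - 1*(-151))/(3*(7 - 151)))) = 11395*(-1/47982) + 15959/(((1/3)*(99 + 151)/(-144))) = -11395/47982 + 15959/(((1/3)*(-1/144)*250)) = -11395/47982 + 15959/(-125/216) = -11395/47982 + 15959*(-216/125) = -11395/47982 - 3447144/125 = -165402287783/5997750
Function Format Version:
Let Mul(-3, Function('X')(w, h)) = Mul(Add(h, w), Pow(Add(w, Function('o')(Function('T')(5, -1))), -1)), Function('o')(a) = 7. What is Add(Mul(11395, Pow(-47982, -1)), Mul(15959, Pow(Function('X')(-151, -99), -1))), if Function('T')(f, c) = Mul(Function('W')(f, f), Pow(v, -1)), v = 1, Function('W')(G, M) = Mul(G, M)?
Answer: Rational(-165402287783, 5997750) ≈ -27577.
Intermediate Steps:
Function('T')(f, c) = Pow(f, 2) (Function('T')(f, c) = Mul(Mul(f, f), Pow(1, -1)) = Mul(Pow(f, 2), 1) = Pow(f, 2))
Function('X')(w, h) = Mul(Rational(-1, 3), Pow(Add(7, w), -1), Add(h, w)) (Function('X')(w, h) = Mul(Rational(-1, 3), Mul(Add(h, w), Pow(Add(w, 7), -1))) = Mul(Rational(-1, 3), Mul(Add(h, w), Pow(Add(7, w), -1))) = Mul(Rational(-1, 3), Mul(Pow(Add(7, w), -1), Add(h, w))) = Mul(Rational(-1, 3), Pow(Add(7, w), -1), Add(h, w)))
Add(Mul(11395, Pow(-47982, -1)), Mul(15959, Pow(Function('X')(-151, -99), -1))) = Add(Mul(11395, Pow(-47982, -1)), Mul(15959, Pow(Mul(Rational(1, 3), Pow(Add(7, -151), -1), Add(Mul(-1, -99), Mul(-1, -151))), -1))) = Add(Mul(11395, Rational(-1, 47982)), Mul(15959, Pow(Mul(Rational(1, 3), Pow(-144, -1), Add(99, 151)), -1))) = Add(Rational(-11395, 47982), Mul(15959, Pow(Mul(Rational(1, 3), Rational(-1, 144), 250), -1))) = Add(Rational(-11395, 47982), Mul(15959, Pow(Rational(-125, 216), -1))) = Add(Rational(-11395, 47982), Mul(15959, Rational(-216, 125))) = Add(Rational(-11395, 47982), Rational(-3447144, 125)) = Rational(-165402287783, 5997750)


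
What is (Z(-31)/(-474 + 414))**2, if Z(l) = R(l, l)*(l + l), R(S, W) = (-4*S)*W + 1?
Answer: 1576963521/100 ≈ 1.5770e+7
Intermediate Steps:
R(S, W) = 1 - 4*S*W (R(S, W) = -4*S*W + 1 = 1 - 4*S*W)
Z(l) = 2*l*(1 - 4*l**2) (Z(l) = (1 - 4*l*l)*(l + l) = (1 - 4*l**2)*(2*l) = 2*l*(1 - 4*l**2))
(Z(-31)/(-474 + 414))**2 = ((-8*(-31)**3 + 2*(-31))/(-474 + 414))**2 = ((-8*(-29791) - 62)/(-60))**2 = ((238328 - 62)*(-1/60))**2 = (238266*(-1/60))**2 = (-39711/10)**2 = 1576963521/100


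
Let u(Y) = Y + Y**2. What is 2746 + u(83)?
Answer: 9718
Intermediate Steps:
2746 + u(83) = 2746 + 83*(1 + 83) = 2746 + 83*84 = 2746 + 6972 = 9718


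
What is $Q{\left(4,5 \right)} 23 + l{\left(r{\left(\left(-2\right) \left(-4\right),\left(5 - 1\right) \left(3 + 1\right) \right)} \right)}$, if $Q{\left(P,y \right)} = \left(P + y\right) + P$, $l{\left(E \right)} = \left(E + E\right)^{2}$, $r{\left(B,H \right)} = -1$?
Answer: $303$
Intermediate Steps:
$l{\left(E \right)} = 4 E^{2}$ ($l{\left(E \right)} = \left(2 E\right)^{2} = 4 E^{2}$)
$Q{\left(P,y \right)} = y + 2 P$
$Q{\left(4,5 \right)} 23 + l{\left(r{\left(\left(-2\right) \left(-4\right),\left(5 - 1\right) \left(3 + 1\right) \right)} \right)} = \left(5 + 2 \cdot 4\right) 23 + 4 \left(-1\right)^{2} = \left(5 + 8\right) 23 + 4 \cdot 1 = 13 \cdot 23 + 4 = 299 + 4 = 303$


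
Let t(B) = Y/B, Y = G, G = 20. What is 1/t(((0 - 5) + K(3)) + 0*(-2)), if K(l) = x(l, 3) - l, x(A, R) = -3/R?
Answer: -9/20 ≈ -0.45000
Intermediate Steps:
Y = 20
K(l) = -1 - l (K(l) = -3/3 - l = -3*1/3 - l = -1 - l)
t(B) = 20/B
1/t(((0 - 5) + K(3)) + 0*(-2)) = 1/(20/(((0 - 5) + (-1 - 1*3)) + 0*(-2))) = 1/(20/((-5 + (-1 - 3)) + 0)) = 1/(20/((-5 - 4) + 0)) = 1/(20/(-9 + 0)) = 1/(20/(-9)) = 1/(20*(-1/9)) = 1/(-20/9) = -9/20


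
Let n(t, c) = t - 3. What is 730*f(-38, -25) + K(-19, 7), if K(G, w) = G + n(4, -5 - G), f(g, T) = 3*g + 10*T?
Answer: -265738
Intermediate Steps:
n(t, c) = -3 + t
K(G, w) = 1 + G (K(G, w) = G + (-3 + 4) = G + 1 = 1 + G)
730*f(-38, -25) + K(-19, 7) = 730*(3*(-38) + 10*(-25)) + (1 - 19) = 730*(-114 - 250) - 18 = 730*(-364) - 18 = -265720 - 18 = -265738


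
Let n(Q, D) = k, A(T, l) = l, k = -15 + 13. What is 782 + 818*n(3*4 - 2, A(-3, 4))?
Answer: -854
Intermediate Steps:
k = -2
n(Q, D) = -2
782 + 818*n(3*4 - 2, A(-3, 4)) = 782 + 818*(-2) = 782 - 1636 = -854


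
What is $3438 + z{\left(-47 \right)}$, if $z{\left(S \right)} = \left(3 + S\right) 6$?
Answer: $3174$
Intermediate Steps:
$z{\left(S \right)} = 18 + 6 S$
$3438 + z{\left(-47 \right)} = 3438 + \left(18 + 6 \left(-47\right)\right) = 3438 + \left(18 - 282\right) = 3438 - 264 = 3174$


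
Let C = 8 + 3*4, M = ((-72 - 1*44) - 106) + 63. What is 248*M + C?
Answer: -39412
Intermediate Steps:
M = -159 (M = ((-72 - 44) - 106) + 63 = (-116 - 106) + 63 = -222 + 63 = -159)
C = 20 (C = 8 + 12 = 20)
248*M + C = 248*(-159) + 20 = -39432 + 20 = -39412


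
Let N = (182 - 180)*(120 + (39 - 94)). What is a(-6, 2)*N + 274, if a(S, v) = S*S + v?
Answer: 5214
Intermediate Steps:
a(S, v) = v + S² (a(S, v) = S² + v = v + S²)
N = 130 (N = 2*(120 - 55) = 2*65 = 130)
a(-6, 2)*N + 274 = (2 + (-6)²)*130 + 274 = (2 + 36)*130 + 274 = 38*130 + 274 = 4940 + 274 = 5214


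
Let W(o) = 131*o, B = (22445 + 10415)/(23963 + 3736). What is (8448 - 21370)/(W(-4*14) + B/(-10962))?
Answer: 75453654843/42836095039 ≈ 1.7614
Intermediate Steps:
B = 32860/27699 ≈ 1.1863
(8448 - 21370)/(W(-4*14) + B/(-10962)) = (8448 - 21370)/(131*(-4*14) + (32860/27699)/(-10962)) = -12922/(131*(-56) + (32860/27699)*(-1/10962)) = -12922/(-7336 - 16430/151818219) = -12922/(-1113738471014/151818219) = -12922*(-151818219/1113738471014) = 75453654843/42836095039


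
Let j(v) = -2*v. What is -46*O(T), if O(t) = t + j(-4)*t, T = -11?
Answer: 4554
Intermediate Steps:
O(t) = 9*t (O(t) = t + (-2*(-4))*t = t + 8*t = 9*t)
-46*O(T) = -414*(-11) = -46*(-99) = 4554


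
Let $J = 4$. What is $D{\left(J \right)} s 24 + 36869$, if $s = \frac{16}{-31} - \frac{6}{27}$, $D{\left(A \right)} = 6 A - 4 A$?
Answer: $\frac{3415633}{93} \approx 36727.0$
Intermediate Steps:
$D{\left(A \right)} = 2 A$
$s = - \frac{206}{279}$ ($s = 16 \left(- \frac{1}{31}\right) - \frac{2}{9} = - \frac{16}{31} - \frac{2}{9} = - \frac{206}{279} \approx -0.73835$)
$D{\left(J \right)} s 24 + 36869 = 2 \cdot 4 \left(- \frac{206}{279}\right) 24 + 36869 = 8 \left(- \frac{206}{279}\right) 24 + 36869 = \left(- \frac{1648}{279}\right) 24 + 36869 = - \frac{13184}{93} + 36869 = \frac{3415633}{93}$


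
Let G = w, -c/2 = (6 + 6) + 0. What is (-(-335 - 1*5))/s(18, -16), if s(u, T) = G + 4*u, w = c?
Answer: 85/12 ≈ 7.0833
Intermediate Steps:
c = -24 (c = -2*((6 + 6) + 0) = -2*(12 + 0) = -2*12 = -24)
w = -24
G = -24
s(u, T) = -24 + 4*u
(-(-335 - 1*5))/s(18, -16) = (-(-335 - 1*5))/(-24 + 4*18) = (-(-335 - 5))/(-24 + 72) = -1*(-340)/48 = 340*(1/48) = 85/12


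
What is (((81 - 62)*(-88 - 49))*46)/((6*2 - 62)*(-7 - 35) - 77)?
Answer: -119738/2023 ≈ -59.188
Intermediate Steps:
(((81 - 62)*(-88 - 49))*46)/((6*2 - 62)*(-7 - 35) - 77) = ((19*(-137))*46)/((12 - 62)*(-42) - 77) = (-2603*46)/(-50*(-42) - 77) = -119738/(2100 - 77) = -119738/2023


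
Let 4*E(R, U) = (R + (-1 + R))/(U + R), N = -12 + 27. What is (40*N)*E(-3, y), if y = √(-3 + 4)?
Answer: 525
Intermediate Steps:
y = 1 (y = √1 = 1)
N = 15
E(R, U) = (-1 + 2*R)/(4*(R + U)) (E(R, U) = ((R + (-1 + R))/(U + R))/4 = ((-1 + 2*R)/(R + U))/4 = (-1 + 2*R)/(4*(R + U)))
(40*N)*E(-3, y) = (40*15)*((-¼ + (½)*(-3))/(-3 + 1)) = 600*((-¼ - 3/2)/(-2)) = 600*(-½*(-7/4)) = 600*(7/8) = 525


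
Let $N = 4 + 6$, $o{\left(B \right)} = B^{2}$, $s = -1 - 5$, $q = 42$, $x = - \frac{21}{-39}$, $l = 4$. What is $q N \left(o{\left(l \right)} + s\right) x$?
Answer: $\frac{29400}{13} \approx 2261.5$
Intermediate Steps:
$x = \frac{7}{13}$ ($x = \left(-21\right) \left(- \frac{1}{39}\right) = \frac{7}{13} \approx 0.53846$)
$s = -6$ ($s = -1 - 5 = -6$)
$N = 10$
$q N \left(o{\left(l \right)} + s\right) x = 42 \cdot 10 \left(4^{2} - 6\right) \frac{7}{13} = 42 \cdot 10 \left(16 - 6\right) \frac{7}{13} = 42 \cdot 10 \cdot 10 \cdot \frac{7}{13} = 42 \cdot 100 \cdot \frac{7}{13} = 4200 \cdot \frac{7}{13} = \frac{29400}{13}$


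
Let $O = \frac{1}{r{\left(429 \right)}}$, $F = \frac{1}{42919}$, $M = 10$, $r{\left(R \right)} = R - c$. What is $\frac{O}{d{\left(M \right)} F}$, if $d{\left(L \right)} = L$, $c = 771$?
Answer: $- \frac{42919}{3420} \approx -12.549$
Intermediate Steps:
$r{\left(R \right)} = -771 + R$ ($r{\left(R \right)} = R - 771 = -771 + R$)
$F = \frac{1}{42919} \approx 2.33 \cdot 10^{-5}$
$O = - \frac{1}{342}$ ($O = \frac{1}{-771 + 429} = \frac{1}{-342} = - \frac{1}{342} \approx -0.002924$)
$\frac{O}{d{\left(M \right)} F} = - \frac{1}{342 \cdot 10 \cdot \frac{1}{42919}} = - \frac{1}{342 \cdot \frac{10}{42919}} = \left(- \frac{1}{342}\right) \frac{42919}{10} = - \frac{42919}{3420}$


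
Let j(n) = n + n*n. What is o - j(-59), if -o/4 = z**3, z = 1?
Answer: -3426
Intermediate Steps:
j(n) = n + n**2
o = -4 (o = -4*1**3 = -4*1 = -4)
o - j(-59) = -4 - (-59)*(1 - 59) = -4 - (-59)*(-58) = -4 - 1*3422 = -4 - 3422 = -3426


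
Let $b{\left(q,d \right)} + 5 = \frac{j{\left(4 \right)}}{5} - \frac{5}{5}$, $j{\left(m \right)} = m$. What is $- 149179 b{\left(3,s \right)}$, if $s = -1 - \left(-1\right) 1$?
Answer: $\frac{3878654}{5} \approx 7.7573 \cdot 10^{5}$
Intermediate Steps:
$s = 0$ ($s = -1 - -1 = -1 + 1 = 0$)
$b{\left(q,d \right)} = - \frac{26}{5}$ ($b{\left(q,d \right)} = -5 + \left(\frac{4}{5} - \frac{5}{5}\right) = -5 + \left(4 \cdot \frac{1}{5} - 1\right) = -5 + \left(\frac{4}{5} - 1\right) = -5 - \frac{1}{5} = - \frac{26}{5}$)
$- 149179 b{\left(3,s \right)} = \left(-149179\right) \left(- \frac{26}{5}\right) = \frac{3878654}{5}$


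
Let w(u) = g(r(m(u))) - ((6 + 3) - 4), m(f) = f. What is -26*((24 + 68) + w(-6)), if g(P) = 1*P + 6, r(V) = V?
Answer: -2262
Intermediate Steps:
g(P) = 6 + P (g(P) = P + 6 = 6 + P)
w(u) = 1 + u (w(u) = (6 + u) - ((6 + 3) - 4) = (6 + u) - (9 - 4) = (6 + u) - 1*5 = (6 + u) - 5 = 1 + u)
-26*((24 + 68) + w(-6)) = -26*((24 + 68) + (1 - 6)) = -26*(92 - 5) = -26*87 = -2262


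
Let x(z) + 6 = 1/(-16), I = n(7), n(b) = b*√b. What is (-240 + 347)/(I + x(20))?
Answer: 166064/78399 + 191744*√7/78399 ≈ 8.5890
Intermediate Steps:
n(b) = b^(3/2)
I = 7*√7 (I = 7^(3/2) = 7*√7 ≈ 18.520)
x(z) = -97/16 (x(z) = -6 + 1/(-16) = -6 - 1/16 = -97/16)
(-240 + 347)/(I + x(20)) = (-240 + 347)/(7*√7 - 97/16) = 107/(-97/16 + 7*√7)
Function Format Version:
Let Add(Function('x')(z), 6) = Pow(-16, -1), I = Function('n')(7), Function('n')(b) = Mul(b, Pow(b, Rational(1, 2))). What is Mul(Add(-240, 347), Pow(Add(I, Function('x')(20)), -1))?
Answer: Add(Rational(166064, 78399), Mul(Rational(191744, 78399), Pow(7, Rational(1, 2)))) ≈ 8.5890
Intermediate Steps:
Function('n')(b) = Pow(b, Rational(3, 2))
I = Mul(7, Pow(7, Rational(1, 2))) (I = Pow(7, Rational(3, 2)) = Mul(7, Pow(7, Rational(1, 2))) ≈ 18.520)
Function('x')(z) = Rational(-97, 16) (Function('x')(z) = Add(-6, Pow(-16, -1)) = Add(-6, Rational(-1, 16)) = Rational(-97, 16))
Mul(Add(-240, 347), Pow(Add(I, Function('x')(20)), -1)) = Mul(Add(-240, 347), Pow(Add(Mul(7, Pow(7, Rational(1, 2))), Rational(-97, 16)), -1)) = Mul(107, Pow(Add(Rational(-97, 16), Mul(7, Pow(7, Rational(1, 2)))), -1))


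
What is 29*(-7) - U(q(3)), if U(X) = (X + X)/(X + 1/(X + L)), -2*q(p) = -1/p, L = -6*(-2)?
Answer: -22273/109 ≈ -204.34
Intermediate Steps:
L = 12
q(p) = 1/(2*p) (q(p) = -(-1)/(2*p) = 1/(2*p))
U(X) = 2*X/(X + 1/(12 + X)) (U(X) = (X + X)/(X + 1/(X + 12)) = (2*X)/(X + 1/(12 + X)) = 2*X/(X + 1/(12 + X)))
29*(-7) - U(q(3)) = 29*(-7) - 2*(½)/3*(12 + (½)/3)/(1 + ((½)/3)² + 12*((½)/3)) = -203 - 2*(½)*(⅓)*(12 + (½)*(⅓))/(1 + ((½)*(⅓))² + 12*((½)*(⅓))) = -203 - 2*(12 + ⅙)/(6*(1 + (⅙)² + 12*(⅙))) = -203 - 2*73/(6*(1 + 1/36 + 2)*6) = -203 - 2*73/(6*109/36*6) = -203 - 2*36*73/(6*109*6) = -203 - 1*146/109 = -203 - 146/109 = -22273/109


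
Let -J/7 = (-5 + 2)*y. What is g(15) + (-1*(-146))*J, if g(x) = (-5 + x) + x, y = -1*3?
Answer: -9173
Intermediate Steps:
y = -3
g(x) = -5 + 2*x
J = -63 (J = -7*(-5 + 2)*(-3) = -(-21)*(-3) = -7*9 = -63)
g(15) + (-1*(-146))*J = (-5 + 2*15) - 1*(-146)*(-63) = (-5 + 30) + 146*(-63) = 25 - 9198 = -9173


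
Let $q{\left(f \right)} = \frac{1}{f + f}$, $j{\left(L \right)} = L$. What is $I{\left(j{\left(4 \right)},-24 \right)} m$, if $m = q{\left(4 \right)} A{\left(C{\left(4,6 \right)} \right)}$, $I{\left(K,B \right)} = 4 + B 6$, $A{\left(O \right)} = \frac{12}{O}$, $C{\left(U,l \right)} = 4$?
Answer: $- \frac{105}{2} \approx -52.5$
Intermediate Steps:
$I{\left(K,B \right)} = 4 + 6 B$
$q{\left(f \right)} = \frac{1}{2 f}$
$m = \frac{3}{8}$ ($m = \frac{1}{2 \cdot 4} \cdot \frac{12}{4} = \frac{1}{2} \cdot \frac{1}{4} \cdot 12 \cdot \frac{1}{4} = \frac{1}{8} \cdot 3 = \frac{3}{8} \approx 0.375$)
$I{\left(j{\left(4 \right)},-24 \right)} m = \left(4 + 6 \left(-24\right)\right) \frac{3}{8} = \left(4 - 144\right) \frac{3}{8} = \left(-140\right) \frac{3}{8} = - \frac{105}{2}$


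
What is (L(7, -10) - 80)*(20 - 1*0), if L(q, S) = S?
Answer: -1800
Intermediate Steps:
(L(7, -10) - 80)*(20 - 1*0) = (-10 - 80)*(20 - 1*0) = -90*(20 + 0) = -90*20 = -1800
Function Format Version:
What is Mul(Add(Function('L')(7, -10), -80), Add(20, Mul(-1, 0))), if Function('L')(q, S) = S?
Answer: -1800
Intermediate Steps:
Mul(Add(Function('L')(7, -10), -80), Add(20, Mul(-1, 0))) = Mul(Add(-10, -80), Add(20, Mul(-1, 0))) = Mul(-90, Add(20, 0)) = Mul(-90, 20) = -1800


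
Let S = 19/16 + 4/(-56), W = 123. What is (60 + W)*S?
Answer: 22875/112 ≈ 204.24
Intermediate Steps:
S = 125/112 (S = 19*(1/16) + 4*(-1/56) = 19/16 - 1/14 = 125/112 ≈ 1.1161)
(60 + W)*S = (60 + 123)*(125/112) = 183*(125/112) = 22875/112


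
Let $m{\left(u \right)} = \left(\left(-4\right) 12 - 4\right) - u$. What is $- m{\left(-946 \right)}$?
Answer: $-894$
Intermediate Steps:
$m{\left(u \right)} = -52 - u$ ($m{\left(u \right)} = \left(-48 - 4\right) - u = -52 - u$)
$- m{\left(-946 \right)} = - (-52 - -946) = - (-52 + 946) = \left(-1\right) 894 = -894$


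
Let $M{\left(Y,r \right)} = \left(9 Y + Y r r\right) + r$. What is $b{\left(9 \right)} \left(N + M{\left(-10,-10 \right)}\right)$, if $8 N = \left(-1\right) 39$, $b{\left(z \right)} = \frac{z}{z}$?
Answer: $- \frac{8839}{8} \approx -1104.9$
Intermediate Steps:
$b{\left(z \right)} = 1$
$N = - \frac{39}{8}$ ($N = \frac{\left(-1\right) 39}{8} = \frac{1}{8} \left(-39\right) = - \frac{39}{8} \approx -4.875$)
$M{\left(Y,r \right)} = r + 9 Y + Y r^{2}$ ($M{\left(Y,r \right)} = \left(9 Y + Y r^{2}\right) + r = r + 9 Y + Y r^{2}$)
$b{\left(9 \right)} \left(N + M{\left(-10,-10 \right)}\right) = 1 \left(- \frac{39}{8} - \left(100 + 1000\right)\right) = 1 \left(- \frac{39}{8} - 1100\right) = 1 \left(- \frac{8839}{8}\right) = - \frac{8839}{8}$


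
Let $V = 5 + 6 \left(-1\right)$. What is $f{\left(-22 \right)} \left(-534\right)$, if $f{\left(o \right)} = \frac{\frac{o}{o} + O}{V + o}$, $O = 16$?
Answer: $\frac{9078}{23} \approx 394.7$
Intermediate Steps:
$V = -1$ ($V = 5 - 6 = -1$)
$f{\left(o \right)} = \frac{17}{-1 + o}$ ($f{\left(o \right)} = \frac{\frac{o}{o} + 16}{-1 + o} = \frac{1 + 16}{-1 + o} = \frac{17}{-1 + o}$)
$f{\left(-22 \right)} \left(-534\right) = \frac{17}{-1 - 22} \left(-534\right) = \frac{17}{-23} \left(-534\right) = 17 \left(- \frac{1}{23}\right) \left(-534\right) = \left(- \frac{17}{23}\right) \left(-534\right) = \frac{9078}{23}$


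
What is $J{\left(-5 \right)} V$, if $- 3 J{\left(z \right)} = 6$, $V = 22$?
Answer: $-44$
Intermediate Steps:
$J{\left(z \right)} = -2$ ($J{\left(z \right)} = \left(- \frac{1}{3}\right) 6 = -2$)
$J{\left(-5 \right)} V = \left(-2\right) 22 = -44$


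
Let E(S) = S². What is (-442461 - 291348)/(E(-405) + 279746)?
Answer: -733809/443771 ≈ -1.6536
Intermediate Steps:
(-442461 - 291348)/(E(-405) + 279746) = (-442461 - 291348)/((-405)² + 279746) = -733809/(164025 + 279746) = -733809/443771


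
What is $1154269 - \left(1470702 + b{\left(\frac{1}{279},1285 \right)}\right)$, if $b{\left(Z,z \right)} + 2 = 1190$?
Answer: $-317621$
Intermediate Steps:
$b{\left(Z,z \right)} = 1188$ ($b{\left(Z,z \right)} = -2 + 1190 = 1188$)
$1154269 - \left(1470702 + b{\left(\frac{1}{279},1285 \right)}\right) = 1154269 - 1471890 = -317621$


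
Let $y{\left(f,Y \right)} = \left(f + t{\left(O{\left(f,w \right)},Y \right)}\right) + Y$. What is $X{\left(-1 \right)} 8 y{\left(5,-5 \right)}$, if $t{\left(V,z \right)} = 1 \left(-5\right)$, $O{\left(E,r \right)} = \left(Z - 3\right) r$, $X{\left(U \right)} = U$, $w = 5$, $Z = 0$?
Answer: $40$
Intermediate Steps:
$O{\left(E,r \right)} = - 3 r$ ($O{\left(E,r \right)} = \left(0 - 3\right) r = - 3 r$)
$t{\left(V,z \right)} = -5$
$y{\left(f,Y \right)} = -5 + Y + f$ ($y{\left(f,Y \right)} = \left(f - 5\right) + Y = \left(-5 + f\right) + Y = -5 + Y + f$)
$X{\left(-1 \right)} 8 y{\left(5,-5 \right)} = \left(-1\right) 8 \left(-5 - 5 + 5\right) = \left(-8\right) \left(-5\right) = 40$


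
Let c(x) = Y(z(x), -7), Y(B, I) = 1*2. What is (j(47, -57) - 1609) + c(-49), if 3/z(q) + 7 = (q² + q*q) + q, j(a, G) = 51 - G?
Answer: -1499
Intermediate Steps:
z(q) = 3/(-7 + q + 2*q²) (z(q) = 3/(-7 + ((q² + q*q) + q)) = 3/(-7 + ((q² + q²) + q)) = 3/(-7 + (2*q² + q)) = 3/(-7 + (q + 2*q²)) = 3/(-7 + q + 2*q²))
Y(B, I) = 2
c(x) = 2
(j(47, -57) - 1609) + c(-49) = ((51 - 1*(-57)) - 1609) + 2 = ((51 + 57) - 1609) + 2 = (108 - 1609) + 2 = -1501 + 2 = -1499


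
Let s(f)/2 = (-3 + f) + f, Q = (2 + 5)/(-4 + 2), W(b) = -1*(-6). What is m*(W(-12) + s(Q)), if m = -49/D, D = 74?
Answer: 343/37 ≈ 9.2703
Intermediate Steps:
W(b) = 6
Q = -7/2 (Q = 7/(-2) = 7*(-1/2) = -7/2 ≈ -3.5000)
s(f) = -6 + 4*f (s(f) = 2*((-3 + f) + f) = 2*(-3 + 2*f) = -6 + 4*f)
m = -49/74 ≈ -0.66216
m*(W(-12) + s(Q)) = -49*(6 + (-6 + 4*(-7/2)))/74 = -49*(6 + (-6 - 14))/74 = -49*(6 - 20)/74 = -49/74*(-14) = 343/37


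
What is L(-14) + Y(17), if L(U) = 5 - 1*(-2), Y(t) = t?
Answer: 24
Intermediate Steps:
L(U) = 7 (L(U) = 5 + 2 = 7)
L(-14) + Y(17) = 7 + 17 = 24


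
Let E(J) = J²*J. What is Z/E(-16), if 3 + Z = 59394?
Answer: -59391/4096 ≈ -14.500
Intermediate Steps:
Z = 59391 (Z = -3 + 59394 = 59391)
E(J) = J³
Z/E(-16) = 59391/((-16)³) = 59391/(-4096) = 59391*(-1/4096) = -59391/4096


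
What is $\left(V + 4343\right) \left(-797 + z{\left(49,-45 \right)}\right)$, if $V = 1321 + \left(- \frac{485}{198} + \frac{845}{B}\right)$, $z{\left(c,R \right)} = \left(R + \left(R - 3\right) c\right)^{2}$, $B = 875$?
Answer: $\frac{563583828775922}{17325} \approx 3.253 \cdot 10^{10}$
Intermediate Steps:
$z{\left(c,R \right)} = \left(R + c \left(-3 + R\right)\right)^{2}$ ($z{\left(c,R \right)} = \left(R + \left(-3 + R\right) c\right)^{2} = \left(R + c \left(-3 + R\right)\right)^{2}$)
$V = \frac{45721237}{34650}$ ($V = 1321 + \left(- \frac{485}{198} + \frac{845}{875}\right) = 1321 + \left(\left(-485\right) \frac{1}{198} + 845 \cdot \frac{1}{875}\right) = 1321 + \left(- \frac{485}{198} + \frac{169}{175}\right) = 1321 - \frac{51413}{34650} = \frac{45721237}{34650} \approx 1319.5$)
$\left(V + 4343\right) \left(-797 + z{\left(49,-45 \right)}\right) = \left(\frac{45721237}{34650} + 4343\right) \left(-797 + \left(-45 - 147 - 2205\right)^{2}\right) = \frac{196206187 \left(-797 + \left(-45 - 147 - 2205\right)^{2}\right)}{34650} = \frac{196206187 \left(-797 + \left(-2397\right)^{2}\right)}{34650} = \frac{196206187 \left(-797 + 5745609\right)}{34650} = \frac{196206187}{34650} \cdot 5744812 = \frac{563583828775922}{17325}$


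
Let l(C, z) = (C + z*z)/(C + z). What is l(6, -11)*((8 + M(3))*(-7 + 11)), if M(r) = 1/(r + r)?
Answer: -12446/15 ≈ -829.73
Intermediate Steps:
M(r) = 1/(2*r)
l(C, z) = (C + z**2)/(C + z)
l(6, -11)*((8 + M(3))*(-7 + 11)) = ((6 + (-11)**2)/(6 - 11))*((8 + (1/2)/3)*(-7 + 11)) = ((6 + 121)/(-5))*((8 + (1/2)*(1/3))*4) = (-1/5*127)*((8 + 1/6)*4) = -6223*4/30 = -127/5*98/3 = -12446/15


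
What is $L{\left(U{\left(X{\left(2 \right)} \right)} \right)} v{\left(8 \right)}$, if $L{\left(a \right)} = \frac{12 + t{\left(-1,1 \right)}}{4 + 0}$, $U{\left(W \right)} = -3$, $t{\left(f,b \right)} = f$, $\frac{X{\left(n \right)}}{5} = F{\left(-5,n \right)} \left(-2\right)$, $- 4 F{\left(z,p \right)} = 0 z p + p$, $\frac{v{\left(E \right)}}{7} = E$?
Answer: $154$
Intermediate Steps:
$v{\left(E \right)} = 7 E$
$F{\left(z,p \right)} = - \frac{p}{4}$ ($F{\left(z,p \right)} = - \frac{0 z p + p}{4} = - \frac{0 p + p}{4} = - \frac{0 + p}{4} = - \frac{p}{4}$)
$X{\left(n \right)} = \frac{5 n}{2}$ ($X{\left(n \right)} = 5 - \frac{n}{4} \left(-2\right) = 5 \frac{n}{2} = \frac{5 n}{2}$)
$L{\left(a \right)} = \frac{11}{4}$ ($L{\left(a \right)} = \frac{12 - 1}{4 + 0} = \frac{11}{4}$)
$L{\left(U{\left(X{\left(2 \right)} \right)} \right)} v{\left(8 \right)} = \frac{11 \cdot 7 \cdot 8}{4} = \frac{11}{4} \cdot 56 = 154$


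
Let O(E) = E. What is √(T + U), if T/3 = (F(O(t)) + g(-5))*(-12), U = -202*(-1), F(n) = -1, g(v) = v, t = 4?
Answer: √418 ≈ 20.445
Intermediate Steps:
U = 202
T = 216 (T = 3*((-1 - 5)*(-12)) = 3*(-6*(-12)) = 3*72 = 216)
√(T + U) = √(216 + 202) = √418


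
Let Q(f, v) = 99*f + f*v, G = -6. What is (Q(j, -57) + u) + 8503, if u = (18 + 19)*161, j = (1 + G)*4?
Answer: 13620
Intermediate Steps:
j = -20 (j = (1 - 6)*4 = -5*4 = -20)
u = 5957 (u = 37*161 = 5957)
(Q(j, -57) + u) + 8503 = (-20*(99 - 57) + 5957) + 8503 = (-20*42 + 5957) + 8503 = (-840 + 5957) + 8503 = 5117 + 8503 = 13620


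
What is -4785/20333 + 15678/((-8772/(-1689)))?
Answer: 89729792211/29726846 ≈ 3018.5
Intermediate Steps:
-4785/20333 + 15678/((-8772/(-1689))) = -4785*1/20333 + 15678/((-8772*(-1/1689))) = -4785/20333 + 15678/(2924/563) = -4785/20333 + 15678*(563/2924) = -4785/20333 + 4413357/1462 = 89729792211/29726846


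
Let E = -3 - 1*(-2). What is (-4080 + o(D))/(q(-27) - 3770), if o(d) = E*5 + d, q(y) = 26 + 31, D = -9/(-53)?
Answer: 216496/196789 ≈ 1.1001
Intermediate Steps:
D = 9/53 (D = -9*(-1/53) = 9/53 ≈ 0.16981)
E = -1 (E = -3 + 2 = -1)
q(y) = 57
o(d) = -5 + d (o(d) = -1*5 + d = -5 + d)
(-4080 + o(D))/(q(-27) - 3770) = (-4080 + (-5 + 9/53))/(57 - 3770) = (-4080 - 256/53)/(-3713) = -216496/53*(-1/3713) = 216496/196789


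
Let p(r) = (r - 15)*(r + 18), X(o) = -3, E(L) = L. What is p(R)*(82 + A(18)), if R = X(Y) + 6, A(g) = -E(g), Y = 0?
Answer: -16128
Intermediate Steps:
A(g) = -g
R = 3 (R = -3 + 6 = 3)
p(r) = (-15 + r)*(18 + r)
p(R)*(82 + A(18)) = (-270 + 3**2 + 3*3)*(82 - 1*18) = (-270 + 9 + 9)*(82 - 18) = -252*64 = -16128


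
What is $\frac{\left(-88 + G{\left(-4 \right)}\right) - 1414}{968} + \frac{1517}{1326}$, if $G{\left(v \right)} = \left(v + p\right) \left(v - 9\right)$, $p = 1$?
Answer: $- \frac{21431}{58344} \approx -0.36732$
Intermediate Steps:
$G{\left(v \right)} = \left(1 + v\right) \left(-9 + v\right)$ ($G{\left(v \right)} = \left(v + 1\right) \left(v - 9\right) = \left(1 + v\right) \left(-9 + v\right)$)
$\frac{\left(-88 + G{\left(-4 \right)}\right) - 1414}{968} + \frac{1517}{1326} = \frac{\left(-88 - \left(-23 - 16\right)\right) - 1414}{968} + \frac{1517}{1326} = \left(\left(-88 + \left(-9 + 16 + 32\right)\right) - 1414\right) \frac{1}{968} + 1517 \cdot \frac{1}{1326} = \left(\left(-88 + 39\right) - 1414\right) \frac{1}{968} + \frac{1517}{1326} = \left(-49 - 1414\right) \frac{1}{968} + \frac{1517}{1326} = \left(-1463\right) \frac{1}{968} + \frac{1517}{1326} = - \frac{133}{88} + \frac{1517}{1326} = - \frac{21431}{58344}$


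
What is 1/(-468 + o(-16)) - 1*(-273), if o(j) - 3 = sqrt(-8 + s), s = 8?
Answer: 126944/465 ≈ 273.00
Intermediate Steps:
o(j) = 3 (o(j) = 3 + sqrt(-8 + 8) = 3 + sqrt(0) = 3 + 0 = 3)
1/(-468 + o(-16)) - 1*(-273) = 1/(-468 + 3) - 1*(-273) = 1/(-465) + 273 = -1/465 + 273 = 126944/465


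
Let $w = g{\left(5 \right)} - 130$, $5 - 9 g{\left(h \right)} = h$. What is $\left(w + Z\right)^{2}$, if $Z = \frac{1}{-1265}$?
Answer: $\frac{27044131401}{1600225} \approx 16900.0$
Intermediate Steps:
$g{\left(h \right)} = \frac{5}{9} - \frac{h}{9}$
$w = -130$ ($w = \left(\frac{5}{9} - \frac{5}{9}\right) - 130 = 0 - 130 = -130$)
$Z = - \frac{1}{1265} \approx -0.00079051$
$\left(w + Z\right)^{2} = \left(-130 - \frac{1}{1265}\right)^{2} = \left(- \frac{164451}{1265}\right)^{2} = \frac{27044131401}{1600225}$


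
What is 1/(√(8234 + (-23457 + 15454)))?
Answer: √231/231 ≈ 0.065795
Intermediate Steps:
1/(√(8234 + (-23457 + 15454))) = 1/(√(8234 - 8003)) = 1/(√231) = √231/231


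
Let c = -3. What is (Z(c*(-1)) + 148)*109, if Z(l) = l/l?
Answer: 16241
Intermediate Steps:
Z(l) = 1
(Z(c*(-1)) + 148)*109 = (1 + 148)*109 = 149*109 = 16241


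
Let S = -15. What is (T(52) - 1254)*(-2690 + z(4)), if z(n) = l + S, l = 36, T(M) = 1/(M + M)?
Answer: 348077635/104 ≈ 3.3469e+6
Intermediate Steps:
T(M) = 1/(2*M)
z(n) = 21 (z(n) = 36 - 15 = 21)
(T(52) - 1254)*(-2690 + z(4)) = ((½)/52 - 1254)*(-2690 + 21) = ((½)*(1/52) - 1254)*(-2669) = (1/104 - 1254)*(-2669) = -130415/104*(-2669) = 348077635/104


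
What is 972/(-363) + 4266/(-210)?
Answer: -97371/4235 ≈ -22.992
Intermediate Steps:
972/(-363) + 4266/(-210) = 972*(-1/363) + 4266*(-1/210) = -324/121 - 711/35 = -97371/4235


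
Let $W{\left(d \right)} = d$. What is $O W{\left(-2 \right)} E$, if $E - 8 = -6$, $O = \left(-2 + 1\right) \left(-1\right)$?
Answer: $-4$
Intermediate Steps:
$O = 1$ ($O = \left(-1\right) \left(-1\right) = 1$)
$E = 2$ ($E = 8 - 6 = 2$)
$O W{\left(-2 \right)} E = 1 \left(-2\right) 2 = \left(-2\right) 2 = -4$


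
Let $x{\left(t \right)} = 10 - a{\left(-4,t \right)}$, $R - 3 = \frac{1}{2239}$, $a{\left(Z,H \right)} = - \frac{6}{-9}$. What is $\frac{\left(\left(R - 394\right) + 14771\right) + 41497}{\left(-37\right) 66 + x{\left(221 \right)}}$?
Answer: $- \frac{187662906}{8170111} \approx -22.969$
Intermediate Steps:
$a{\left(Z,H \right)} = \frac{2}{3}$ ($a{\left(Z,H \right)} = \left(-6\right) \left(- \frac{1}{9}\right) = \frac{2}{3}$)
$R = \frac{6718}{2239}$ ($R = 3 + \frac{1}{2239} = \frac{6718}{2239} \approx 3.0004$)
$x{\left(t \right)} = \frac{28}{3}$ ($x{\left(t \right)} = 10 - \frac{2}{3} = \frac{28}{3}$)
$\frac{\left(\left(R - 394\right) + 14771\right) + 41497}{\left(-37\right) 66 + x{\left(221 \right)}} = \frac{\left(\left(\frac{6718}{2239} - 394\right) + 14771\right) + 41497}{\left(-37\right) 66 + \frac{28}{3}} = \frac{\left(- \frac{875448}{2239} + 14771\right) + 41497}{-2442 + \frac{28}{3}} = \frac{\frac{32196821}{2239} + 41497}{- \frac{7298}{3}} = \frac{125108604}{2239} \left(- \frac{3}{7298}\right) = - \frac{187662906}{8170111}$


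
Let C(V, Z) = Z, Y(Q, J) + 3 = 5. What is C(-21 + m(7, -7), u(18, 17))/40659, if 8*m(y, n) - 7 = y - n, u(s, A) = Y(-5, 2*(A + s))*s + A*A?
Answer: 325/40659 ≈ 0.0079933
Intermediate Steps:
Y(Q, J) = 2 (Y(Q, J) = -3 + 5 = 2)
u(s, A) = A² + 2*s (u(s, A) = 2*s + A*A = 2*s + A² = A² + 2*s)
m(y, n) = 7/8 - n/8 + y/8 (m(y, n) = 7/8 + (y - n)/8 = 7/8 + (-n/8 + y/8) = 7/8 - n/8 + y/8)
C(-21 + m(7, -7), u(18, 17))/40659 = (17² + 2*18)/40659 = (289 + 36)*(1/40659) = 325*(1/40659) = 325/40659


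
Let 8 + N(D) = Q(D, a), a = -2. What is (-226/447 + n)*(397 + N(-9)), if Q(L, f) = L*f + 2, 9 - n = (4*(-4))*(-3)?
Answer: -7222531/447 ≈ -16158.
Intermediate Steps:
n = -39 (n = 9 - 4*(-4)*(-3) = 9 - (-16)*(-3) = 9 - 1*48 = 9 - 48 = -39)
Q(L, f) = 2 + L*f
N(D) = -6 - 2*D (N(D) = -8 + (2 + D*(-2)) = -8 + (2 - 2*D) = -6 - 2*D)
(-226/447 + n)*(397 + N(-9)) = (-226/447 - 39)*(397 + (-6 - 2*(-9))) = (-226*1/447 - 39)*(397 + (-6 + 18)) = (-226/447 - 39)*(397 + 12) = -17659/447*409 = -7222531/447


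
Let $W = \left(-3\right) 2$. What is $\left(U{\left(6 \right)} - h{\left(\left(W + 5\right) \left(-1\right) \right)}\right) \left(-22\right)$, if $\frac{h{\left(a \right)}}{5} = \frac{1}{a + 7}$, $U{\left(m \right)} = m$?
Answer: $- \frac{473}{4} \approx -118.25$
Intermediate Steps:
$W = -6$
$h{\left(a \right)} = \frac{5}{7 + a}$ ($h{\left(a \right)} = \frac{5}{a + 7} = \frac{5}{7 + a}$)
$\left(U{\left(6 \right)} - h{\left(\left(W + 5\right) \left(-1\right) \right)}\right) \left(-22\right) = \left(6 - \frac{5}{7 + \left(-6 + 5\right) \left(-1\right)}\right) \left(-22\right) = \left(6 - \frac{5}{7 - -1}\right) \left(-22\right) = \left(6 - \frac{5}{7 + 1}\right) \left(-22\right) = \left(6 - \frac{5}{8}\right) \left(-22\right) = \frac{43}{8} \left(-22\right) = - \frac{473}{4}$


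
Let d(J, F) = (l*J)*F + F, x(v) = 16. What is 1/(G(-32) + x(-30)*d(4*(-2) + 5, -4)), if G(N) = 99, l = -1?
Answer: -1/157 ≈ -0.0063694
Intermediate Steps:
d(J, F) = F - F*J (d(J, F) = (-J)*F + F = -F*J + F = F - F*J)
1/(G(-32) + x(-30)*d(4*(-2) + 5, -4)) = 1/(99 + 16*(-4*(1 - (4*(-2) + 5)))) = 1/(99 + 16*(-4*(1 - (-8 + 5)))) = 1/(99 + 16*(-4*(1 - 1*(-3)))) = 1/(99 + 16*(-4*(1 + 3))) = 1/(99 + 16*(-4*4)) = 1/(99 + 16*(-16)) = 1/(99 - 256) = 1/(-157) = -1/157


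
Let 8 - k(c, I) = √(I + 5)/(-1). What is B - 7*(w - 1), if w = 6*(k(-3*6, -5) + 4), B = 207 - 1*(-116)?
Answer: -174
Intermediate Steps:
k(c, I) = 8 + √(5 + I) (k(c, I) = 8 - √(I + 5)/(-1) = 8 - √(5 + I)*(-1) = 8 - (-1)*√(5 + I) = 8 + √(5 + I))
B = 323 (B = 207 + 116 = 323)
w = 72 (w = 6*((8 + √(5 - 5)) + 4) = 6*((8 + √0) + 4) = 6*((8 + 0) + 4) = 6*(8 + 4) = 6*12 = 72)
B - 7*(w - 1) = 323 - 7*(72 - 1) = 323 - 7*71 = 323 - 497 = -174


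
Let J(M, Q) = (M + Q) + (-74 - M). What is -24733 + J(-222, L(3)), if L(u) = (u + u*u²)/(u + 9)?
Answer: -49609/2 ≈ -24805.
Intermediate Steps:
L(u) = (u + u³)/(9 + u)
J(M, Q) = -74 + Q
-24733 + J(-222, L(3)) = -24733 + (-74 + (3 + 3³)/(9 + 3)) = -24733 + (-74 + (3 + 27)/12) = -24733 + (-74 + (1/12)*30) = -24733 + (-74 + 5/2) = -24733 - 143/2 = -49609/2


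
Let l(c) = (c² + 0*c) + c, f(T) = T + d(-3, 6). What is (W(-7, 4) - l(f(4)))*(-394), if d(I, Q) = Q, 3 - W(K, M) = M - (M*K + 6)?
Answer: 52402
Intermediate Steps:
W(K, M) = 9 - M + K*M (W(K, M) = 3 - (M - (M*K + 6)) = 3 - (M - (K*M + 6)) = 3 - (M - (6 + K*M)) = 3 - (M + (-6 - K*M)) = 3 - (-6 + M - K*M) = 3 + (6 - M + K*M) = 9 - M + K*M)
f(T) = 6 + T (f(T) = T + 6 = 6 + T)
l(c) = c + c² (l(c) = (c² + 0) + c = c² + c = c + c²)
(W(-7, 4) - l(f(4)))*(-394) = ((9 - 1*4 - 7*4) - (6 + 4)*(1 + (6 + 4)))*(-394) = ((9 - 4 - 28) - 10*(1 + 10))*(-394) = (-23 - 10*11)*(-394) = (-23 - 1*110)*(-394) = (-23 - 110)*(-394) = -133*(-394) = 52402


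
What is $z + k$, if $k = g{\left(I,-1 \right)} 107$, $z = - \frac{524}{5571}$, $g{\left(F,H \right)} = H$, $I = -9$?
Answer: $- \frac{596621}{5571} \approx -107.09$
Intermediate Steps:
$z = - \frac{524}{5571}$ ($z = \left(-524\right) \frac{1}{5571} = - \frac{524}{5571} \approx -0.094059$)
$k = -107$ ($k = \left(-1\right) 107 = -107$)
$z + k = - \frac{524}{5571} - 107 = - \frac{596621}{5571}$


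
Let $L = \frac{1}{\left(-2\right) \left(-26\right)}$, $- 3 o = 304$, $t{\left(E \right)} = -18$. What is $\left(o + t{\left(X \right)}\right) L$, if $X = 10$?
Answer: $- \frac{179}{78} \approx -2.2949$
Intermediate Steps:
$o = - \frac{304}{3}$ ($o = \left(- \frac{1}{3}\right) 304 = - \frac{304}{3} \approx -101.33$)
$L = \frac{1}{52} \approx 0.019231$
$\left(o + t{\left(X \right)}\right) L = \left(- \frac{304}{3} - 18\right) \frac{1}{52} = \left(- \frac{358}{3}\right) \frac{1}{52} = - \frac{179}{78}$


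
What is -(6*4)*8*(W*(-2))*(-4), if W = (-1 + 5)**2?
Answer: -24576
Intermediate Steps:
W = 16 (W = 4**2 = 16)
-(6*4)*8*(W*(-2))*(-4) = -(6*4)*8*(16*(-2))*(-4) = -24*8*(-32*(-4)) = -192*128 = -1*24576 = -24576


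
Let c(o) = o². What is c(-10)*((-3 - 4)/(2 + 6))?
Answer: -175/2 ≈ -87.500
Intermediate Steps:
c(-10)*((-3 - 4)/(2 + 6)) = (-10)²*((-3 - 4)/(2 + 6)) = 100*(-7/8) = -175/2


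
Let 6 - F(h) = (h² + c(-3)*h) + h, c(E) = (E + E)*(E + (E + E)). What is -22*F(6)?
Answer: 7920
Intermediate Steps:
c(E) = 6*E² (c(E) = (2*E)*(E + 2*E) = (2*E)*(3*E) = 6*E²)
F(h) = 6 - h² - 55*h (F(h) = 6 - ((h² + (6*(-3)²)*h) + h) = 6 - ((h² + (6*9)*h) + h) = 6 - ((h² + 54*h) + h) = 6 - (h² + 55*h) = 6 + (-h² - 55*h) = 6 - h² - 55*h)
-22*F(6) = -22*(6 - 1*6² - 55*6) = -22*(6 - 1*36 - 330) = -22*(6 - 36 - 330) = -22*(-360) = 7920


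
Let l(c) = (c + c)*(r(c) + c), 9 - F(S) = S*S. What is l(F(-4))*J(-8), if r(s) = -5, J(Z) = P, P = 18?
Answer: 3024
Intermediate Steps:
J(Z) = 18
F(S) = 9 - S² (F(S) = 9 - S*S = 9 - S²)
l(c) = 2*c*(-5 + c) (l(c) = (c + c)*(-5 + c) = (2*c)*(-5 + c) = 2*c*(-5 + c))
l(F(-4))*J(-8) = (2*(9 - 1*(-4)²)*(-5 + (9 - 1*(-4)²)))*18 = (2*(9 - 1*16)*(-5 + (9 - 1*16)))*18 = (2*(9 - 16)*(-5 + (9 - 16)))*18 = (2*(-7)*(-5 - 7))*18 = (2*(-7)*(-12))*18 = 168*18 = 3024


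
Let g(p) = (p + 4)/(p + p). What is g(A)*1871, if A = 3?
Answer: 13097/6 ≈ 2182.8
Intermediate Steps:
g(p) = (4 + p)/(2*p) (g(p) = (4 + p)/((2*p)) = (4 + p)*(1/(2*p)) = (4 + p)/(2*p))
g(A)*1871 = ((½)*(4 + 3)/3)*1871 = ((½)*(⅓)*7)*1871 = (7/6)*1871 = 13097/6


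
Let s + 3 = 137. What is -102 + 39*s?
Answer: 5124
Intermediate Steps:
s = 134 (s = -3 + 137 = 134)
-102 + 39*s = -102 + 39*134 = -102 + 5226 = 5124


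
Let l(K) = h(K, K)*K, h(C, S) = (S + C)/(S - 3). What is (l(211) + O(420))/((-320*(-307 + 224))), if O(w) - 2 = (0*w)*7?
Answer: 44729/2762240 ≈ 0.016193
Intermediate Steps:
h(C, S) = (C + S)/(-3 + S)
l(K) = 2*K²/(-3 + K) (l(K) = ((K + K)/(-3 + K))*K = ((2*K)/(-3 + K))*K = (2*K/(-3 + K))*K = 2*K²/(-3 + K))
O(w) = 2 (O(w) = 2 + (0*w)*7 = 2 + 0*7 = 2 + 0 = 2)
(l(211) + O(420))/((-320*(-307 + 224))) = (2*211²/(-3 + 211) + 2)/((-320*(-307 + 224))) = (2*44521/208 + 2)/((-320*(-83))) = (2*44521*(1/208) + 2)/26560 = (44521/104 + 2)*(1/26560) = (44729/104)*(1/26560) = 44729/2762240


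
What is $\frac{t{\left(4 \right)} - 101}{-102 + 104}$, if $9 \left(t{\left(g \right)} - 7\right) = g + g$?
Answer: $- \frac{419}{9} \approx -46.556$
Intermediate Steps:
$t{\left(g \right)} = 7 + \frac{2 g}{9}$ ($t{\left(g \right)} = 7 + \frac{g + g}{9} = 7 + \frac{2 g}{9}$)
$\frac{t{\left(4 \right)} - 101}{-102 + 104} = \frac{\left(7 + \frac{2}{9} \cdot 4\right) - 101}{-102 + 104} = \frac{\left(7 + \frac{8}{9}\right) - 101}{2} = \left(\frac{71}{9} - 101\right) \frac{1}{2} = \left(- \frac{838}{9}\right) \frac{1}{2} = - \frac{419}{9}$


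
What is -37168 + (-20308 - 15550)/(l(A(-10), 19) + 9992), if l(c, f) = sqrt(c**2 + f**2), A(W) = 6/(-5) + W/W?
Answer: -46390004659416/1247996287 + 89645*sqrt(9026)/1247996287 ≈ -37172.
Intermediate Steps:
A(W) = -1/5 (A(W) = 6*(-1/5) + 1 = -6/5 + 1 = -1/5)
-37168 + (-20308 - 15550)/(l(A(-10), 19) + 9992) = -37168 + (-20308 - 15550)/(sqrt((-1/5)**2 + 19**2) + 9992) = -37168 - 35858/(sqrt(1/25 + 361) + 9992) = -37168 - 35858/(sqrt(9026/25) + 9992) = -37168 - 35858/(sqrt(9026)/5 + 9992) = -37168 - 35858/(9992 + sqrt(9026)/5)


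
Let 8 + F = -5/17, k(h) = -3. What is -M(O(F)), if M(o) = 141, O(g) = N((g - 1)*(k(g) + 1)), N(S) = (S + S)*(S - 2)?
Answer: -141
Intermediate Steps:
F = -141/17 (F = -8 - 5/17 = -141/17 ≈ -8.2941)
N(S) = 2*S*(-2 + S) (N(S) = (2*S)*(-2 + S) = 2*S*(-2 + S))
O(g) = -4*g*(2 - 2*g) (O(g) = 2*((g - 1)*(-3 + 1))*(-2 + (g - 1)*(-3 + 1)) = 2*((-1 + g)*(-2))*(-2 + (-1 + g)*(-2)) = 2*(2 - 2*g)*(-2 + (2 - 2*g)) = 2*(2 - 2*g)*(-2*g) = -4*g*(2 - 2*g))
-M(O(F)) = -1*141 = -141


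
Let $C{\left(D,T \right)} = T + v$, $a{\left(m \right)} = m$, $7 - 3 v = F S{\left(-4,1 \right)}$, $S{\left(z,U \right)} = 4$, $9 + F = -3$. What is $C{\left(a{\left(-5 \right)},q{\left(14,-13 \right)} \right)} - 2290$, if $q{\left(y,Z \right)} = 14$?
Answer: $- \frac{6773}{3} \approx -2257.7$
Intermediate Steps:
$F = -12$ ($F = -9 - 3 = -12$)
$v = \frac{55}{3}$ ($v = \frac{7}{3} - \frac{\left(-12\right) 4}{3} = \frac{7}{3} - -16 = \frac{7}{3} + 16 = \frac{55}{3} \approx 18.333$)
$C{\left(D,T \right)} = \frac{55}{3} + T$ ($C{\left(D,T \right)} = T + \frac{55}{3} = \frac{55}{3} + T$)
$C{\left(a{\left(-5 \right)},q{\left(14,-13 \right)} \right)} - 2290 = \left(\frac{55}{3} + 14\right) - 2290 = \frac{97}{3} - 2290 = - \frac{6773}{3}$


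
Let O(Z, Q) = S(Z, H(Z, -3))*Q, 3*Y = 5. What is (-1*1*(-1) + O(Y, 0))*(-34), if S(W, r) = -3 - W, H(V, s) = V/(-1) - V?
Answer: -34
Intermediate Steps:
Y = 5/3 (Y = (⅓)*5 = 5/3 ≈ 1.6667)
H(V, s) = -2*V (H(V, s) = V*(-1) - V = -V - V = -2*V)
O(Z, Q) = Q*(-3 - Z) (O(Z, Q) = (-3 - Z)*Q = Q*(-3 - Z))
(-1*1*(-1) + O(Y, 0))*(-34) = (-1*1*(-1) - 1*0*(3 + 5/3))*(-34) = (-1*(-1) - 1*0*14/3)*(-34) = (1 + 0)*(-34) = 1*(-34) = -34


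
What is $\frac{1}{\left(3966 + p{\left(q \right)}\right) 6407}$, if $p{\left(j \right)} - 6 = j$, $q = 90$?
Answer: $\frac{1}{26025234} \approx 3.8424 \cdot 10^{-8}$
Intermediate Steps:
$p{\left(j \right)} = 6 + j$
$\frac{1}{\left(3966 + p{\left(q \right)}\right) 6407} = \frac{1}{\left(3966 + \left(6 + 90\right)\right) 6407} = \frac{1}{3966 + 96} \cdot \frac{1}{6407} = \frac{1}{4062} \cdot \frac{1}{6407} = \frac{1}{26025234}$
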